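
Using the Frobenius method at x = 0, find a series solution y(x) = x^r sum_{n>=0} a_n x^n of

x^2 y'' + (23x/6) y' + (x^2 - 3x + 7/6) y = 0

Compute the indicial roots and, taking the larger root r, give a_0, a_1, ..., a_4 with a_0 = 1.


Write in Frobenius form y'' + (p(x)/x) y' + (q(x)/x^2) y = 0:
  p(x) = 23/6,  q(x) = x^2 - 3x + 7/6.
Indicial equation: r(r-1) + (23/6) r + (7/6) = 0 -> roots r_1 = -1/2, r_2 = -7/3.
Take r = r_1 = -1/2. Let y(x) = x^r sum_{n>=0} a_n x^n with a_0 = 1.
Substitute y = x^r sum a_n x^n and match x^{r+n}. The recurrence is
  D(n) a_n - 3 a_{n-1} + 1 a_{n-2} = 0,  where D(n) = (r+n)(r+n-1) + (23/6)(r+n) + (7/6).
  a_n = [3 a_{n-1} - 1 a_{n-2}] / D(n).
Since the indicial polynomial factors as (r - r_1)(r - r_2), D(n) = (r_1 + n - r_1)(r_1 + n - r_2) = n(n + 11/6).
Evaluating step by step (a_0 = 1):
  n = 1: D(1) = 1(1 + 11/6) = 17/6; numerator = 3(1) = 3; a_1 = (3)/(17/6) = 18/17
  n = 2: D(2) = 2(2 + 11/6) = 23/3; numerator = 3(18/17) - 1(1) = 37/17; a_2 = (37/17)/(23/3) = 111/391
  n = 3: D(3) = 3(3 + 11/6) = 29/2; numerator = 3(111/391) - 1(18/17) = -81/391; a_3 = (-81/391)/(29/2) = -162/11339
  n = 4: D(4) = 4(4 + 11/6) = 70/3; numerator = 3(-162/11339) - 1(111/391) = -3705/11339; a_4 = (-3705/11339)/(70/3) = -2223/158746

r = -1/2; a_0 = 1; a_1 = 18/17; a_2 = 111/391; a_3 = -162/11339; a_4 = -2223/158746


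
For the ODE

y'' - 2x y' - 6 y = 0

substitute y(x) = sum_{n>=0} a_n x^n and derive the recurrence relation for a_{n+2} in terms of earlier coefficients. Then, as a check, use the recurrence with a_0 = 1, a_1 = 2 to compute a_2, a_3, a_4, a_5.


Substitute y = sum_n a_n x^n.
y''(x) has coefficient (n+2)(n+1) a_{n+2} at x^n;
-2 x y'(x) has coefficient -2 n a_n at x^n (shift);
-6 y(x) has coefficient -6 a_n at x^n.
Matching x^n: (n+2)(n+1) a_{n+2} + (-2n - 6) a_n = 0.
Thus a_{n+2} = (2n + 6) / ((n+1)(n+2)) * a_n.

Check with a_0 = 1, a_1 = 2 (apply the recurrence for n = 0, 1, 2, 3): a_0 = 1, a_1 = 2, a_2 = 3, a_3 = 8/3, a_4 = 5/2, a_5 = 8/5.

a_(n+2) = (2n + 6) / ((n+1)(n+2)) * a_n; check: a_0 = 1, a_1 = 2, a_2 = 3, a_3 = 8/3, a_4 = 5/2, a_5 = 8/5


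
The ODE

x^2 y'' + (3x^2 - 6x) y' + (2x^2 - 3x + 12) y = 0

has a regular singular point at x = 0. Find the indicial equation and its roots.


Divide by x^2 to reach normal form y'' + P_1(x) y' + P_2(x) y = 0 with P_1(x) = 3 - 6/x and P_2(x) = 2 - 3/x + 12/x^2.
x = 0 is a singular point because the y'-coefficient 3 - 6/x has a pole at x = 0 and the y-coefficient 2 - 3/x + 12/x^2 has a pole at x = 0.
It is a regular singular point because x P_1(x) = p(x) = 3x - 6 and x^2 P_2(x) = q(x) = 2x^2 - 3x + 12 are polynomials, hence analytic at x = 0.
p(0) = -6,  q(0) = 12.
Indicial equation: r(r-1) + p(0) r + q(0) = 0, i.e. r^2 + (p(0) - 1) r + q(0) = 0, i.e. r^2 - 7 r + 12 = 0.
Discriminant: (-7)^2 - 4(12) = 1, so r = (7 ± 1)/2.
Solving: r_1 = 4, r_2 = 3.

indicial: r^2 - 7 r + 12 = 0; roots r_1 = 4, r_2 = 3


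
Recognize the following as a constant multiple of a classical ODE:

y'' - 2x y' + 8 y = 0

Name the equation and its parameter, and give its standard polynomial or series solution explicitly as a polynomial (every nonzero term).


The equation is already in a standard form:  y'' - 2x y' + 8 y = 0.
This matches the Hermite equation y'' - 2x y' + 2n y = 0 with 2n = 8, so n = 4; the polynomial solution is H_4(x).
With y = sum_k a_k x^k, matching x^k gives (k+2)(k+1) a_{k+2} = 2(k - n) a_k = 2(k - 4) a_k. The right side vanishes at k = 4, so the series with the parity of 4 terminates at degree 4.
Standard normalization: leading coefficient of H_n is 2^n, so a_4 = 2^4 = 16. Work downward with a_k = (k+1)(k+2) a_{k+2} / (2(k - n)):
  a_2 = (3)(4)(16) / (2(2 - 4)) = 192/(-4) = -48
  a_0 = (1)(2)(-48) / (2(0 - 4)) = -96/(-8) = 12
Hence H_4(x) = 16 x^4 - 48 x^2 + 12.

H_4(x); series = 16 x^4 - 48 x^2 + 12


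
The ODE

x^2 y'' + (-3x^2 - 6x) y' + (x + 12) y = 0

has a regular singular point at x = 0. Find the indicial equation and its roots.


Divide by x^2 to reach normal form y'' + P_1(x) y' + P_2(x) y = 0 with P_1(x) = -3 - 6/x and P_2(x) = 1/x + 12/x^2.
x = 0 is a singular point because the y'-coefficient -3 - 6/x has a pole at x = 0 and the y-coefficient 1/x + 12/x^2 has a pole at x = 0.
It is a regular singular point because x P_1(x) = p(x) = -3x - 6 and x^2 P_2(x) = q(x) = x + 12 are polynomials, hence analytic at x = 0.
p(0) = -6,  q(0) = 12.
Indicial equation: r(r-1) + p(0) r + q(0) = 0, i.e. r^2 + (p(0) - 1) r + q(0) = 0, i.e. r^2 - 7 r + 12 = 0.
Discriminant: (-7)^2 - 4(12) = 1, so r = (7 ± 1)/2.
Solving: r_1 = 4, r_2 = 3.

indicial: r^2 - 7 r + 12 = 0; roots r_1 = 4, r_2 = 3


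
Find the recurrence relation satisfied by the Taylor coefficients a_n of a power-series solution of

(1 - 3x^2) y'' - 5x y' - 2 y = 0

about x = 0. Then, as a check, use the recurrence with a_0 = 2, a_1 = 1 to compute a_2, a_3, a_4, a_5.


Substitute y = sum_n a_n x^n.
(1 - 3 x^2) y'' contributes (n+2)(n+1) a_{n+2} - 3 n(n-1) a_n at x^n.
-5 x y'(x) contributes -5 n a_n at x^n.
-2 y(x) contributes -2 a_n at x^n.
Matching x^n: (n+2)(n+1) a_{n+2} + (-3 n(n-1) - 5 n - 2) a_n = 0.
Thus a_{n+2} = (3 n(n-1) + 5 n + 2) / ((n+1)(n+2)) * a_n.

Check with a_0 = 2, a_1 = 1 (apply the recurrence for n = 0, 1, 2, 3): a_0 = 2, a_1 = 1, a_2 = 2, a_3 = 7/6, a_4 = 3, a_5 = 49/24.

a_(n+2) = (3 n(n-1) + 5 n + 2) / ((n+1)(n+2)) * a_n; check: a_0 = 2, a_1 = 1, a_2 = 2, a_3 = 7/6, a_4 = 3, a_5 = 49/24


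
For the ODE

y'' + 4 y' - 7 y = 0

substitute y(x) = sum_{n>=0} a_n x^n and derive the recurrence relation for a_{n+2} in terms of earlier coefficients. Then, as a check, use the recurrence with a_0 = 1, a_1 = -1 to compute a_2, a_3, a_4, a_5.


Substitute y = sum_n a_n x^n.
y''(x) has coefficient (n+2)(n+1) a_{n+2} at x^n;
4 y'(x) has coefficient 4 (n+1) a_{n+1} at x^n;
-7 y(x) has coefficient -7 a_n at x^n.
Matching x^n: (n+2)(n+1) a_{n+2} + 4 (n+1) a_{n+1} - 7 a_n = 0.
Thus a_{n+2} = [-4 (n+1) a_{n+1} + 7 a_n] / ((n+1)(n+2)).

Check with a_0 = 1, a_1 = -1 (apply the recurrence for n = 0, 1, 2, 3): a_0 = 1, a_1 = -1, a_2 = 11/2, a_3 = -17/2, a_4 = 281/24, a_5 = -1481/120.

a_(n+2) = [-4 (n+1) a_(n+1) + 7 a_n] / ((n+1)(n+2)); check: a_0 = 1, a_1 = -1, a_2 = 11/2, a_3 = -17/2, a_4 = 281/24, a_5 = -1481/120


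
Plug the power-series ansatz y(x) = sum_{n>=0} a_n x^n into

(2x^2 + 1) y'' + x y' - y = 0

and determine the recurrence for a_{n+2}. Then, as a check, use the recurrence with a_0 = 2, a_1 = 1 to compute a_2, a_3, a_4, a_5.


Substitute y = sum_n a_n x^n.
(1 + 2 x^2) y'' contributes (n+2)(n+1) a_{n+2} + 2 n(n-1) a_n at x^n.
x y'(x) contributes n a_n at x^n.
-y(x) contributes -1 a_n at x^n.
Matching x^n: (n+2)(n+1) a_{n+2} + (2 n(n-1) + n - 1) a_n = 0.
Thus a_{n+2} = (-2 n(n-1) - n + 1) / ((n+1)(n+2)) * a_n.

Check with a_0 = 2, a_1 = 1 (apply the recurrence for n = 0, 1, 2, 3): a_0 = 2, a_1 = 1, a_2 = 1, a_3 = 0, a_4 = -5/12, a_5 = 0.

a_(n+2) = (-2 n(n-1) - n + 1) / ((n+1)(n+2)) * a_n; check: a_0 = 2, a_1 = 1, a_2 = 1, a_3 = 0, a_4 = -5/12, a_5 = 0


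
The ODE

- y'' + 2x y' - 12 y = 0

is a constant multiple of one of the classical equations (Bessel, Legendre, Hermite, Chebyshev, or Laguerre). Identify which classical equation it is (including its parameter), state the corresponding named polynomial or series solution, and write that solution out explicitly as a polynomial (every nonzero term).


All three coefficients share the factor -1; dividing through by -1 gives  y'' - 2x y' + 12 y = 0.
This matches the Hermite equation y'' - 2x y' + 2n y = 0 with 2n = 12, so n = 6; the polynomial solution is H_6(x).
With y = sum_k a_k x^k, matching x^k gives (k+2)(k+1) a_{k+2} = 2(k - n) a_k = 2(k - 6) a_k. The right side vanishes at k = 6, so the series with the parity of 6 terminates at degree 6.
Standard normalization: leading coefficient of H_n is 2^n, so a_6 = 2^6 = 64. Work downward with a_k = (k+1)(k+2) a_{k+2} / (2(k - n)):
  a_4 = (5)(6)(64) / (2(4 - 6)) = 1920/(-4) = -480
  a_2 = (3)(4)(-480) / (2(2 - 6)) = -5760/(-8) = 720
  a_0 = (1)(2)(720) / (2(0 - 6)) = 1440/(-12) = -120
Hence H_6(x) = 64 x^6 - 480 x^4 + 720 x^2 - 120.

H_6(x); series = 64 x^6 - 480 x^4 + 720 x^2 - 120


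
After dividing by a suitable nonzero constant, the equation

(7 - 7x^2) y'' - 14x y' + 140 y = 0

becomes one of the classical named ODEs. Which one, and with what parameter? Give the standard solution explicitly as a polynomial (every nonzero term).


All three coefficients share the factor 7; dividing through by 7 gives  (1 - x^2) y'' - 2x y' + 20 y = 0.
This matches the Legendre equation (1 - x^2) y'' - 2x y' + n(n+1) y = 0 (note the -2x y' term) with n(n+1) = 20, so n = 4; the polynomial solution is P_4(x).
With y = sum_k a_k x^k, matching x^k gives (k+2)(k+1) a_{k+2} = [k(k+1) - n(n+1)] a_k = (k - 4)(k + 5) a_k. The right side vanishes at k = 4, so the series with the parity of 4 terminates at degree 4.
Standard normalization (P_n(1) = 1): leading coefficient (2n)!/(2^n (n!)^2) = 40320/(16*576) = 35/8, so a_4 = 35/8. Work downward with a_k = (k+1)(k+2) a_{k+2} / ((k - 4)(k + 5)):
  a_2 = (3)(4)(35/8) / ((2 - 4)(2 + 5)) = (105/2)/(-14) = -15/4
  a_0 = (1)(2)(-15/4) / ((0 - 4)(0 + 5)) = (-15/2)/(-20) = 3/8
Hence P_4(x) = 35 x^4/8 - 15 x^2/4 + 3/8.

P_4(x); series = 35 x^4/8 - 15 x^2/4 + 3/8


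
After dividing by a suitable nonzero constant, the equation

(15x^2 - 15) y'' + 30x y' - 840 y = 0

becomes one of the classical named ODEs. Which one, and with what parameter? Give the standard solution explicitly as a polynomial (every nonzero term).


All three coefficients share the factor -15; dividing through by -15 gives  (1 - x^2) y'' - 2x y' + 56 y = 0.
This matches the Legendre equation (1 - x^2) y'' - 2x y' + n(n+1) y = 0 (note the -2x y' term) with n(n+1) = 56, so n = 7; the polynomial solution is P_7(x).
With y = sum_k a_k x^k, matching x^k gives (k+2)(k+1) a_{k+2} = [k(k+1) - n(n+1)] a_k = (k - 7)(k + 8) a_k. The right side vanishes at k = 7, so the series with the parity of 7 terminates at degree 7.
Standard normalization (P_n(1) = 1): leading coefficient (2n)!/(2^n (n!)^2) = 87178291200/(128*25401600) = 429/16, so a_7 = 429/16. Work downward with a_k = (k+1)(k+2) a_{k+2} / ((k - 7)(k + 8)):
  a_5 = (6)(7)(429/16) / ((5 - 7)(5 + 8)) = (9009/8)/(-26) = -693/16
  a_3 = (4)(5)(-693/16) / ((3 - 7)(3 + 8)) = (-3465/4)/(-44) = 315/16
  a_1 = (2)(3)(315/16) / ((1 - 7)(1 + 8)) = (945/8)/(-54) = -35/16
Hence P_7(x) = 429 x^7/16 - 693 x^5/16 + 315 x^3/16 - 35 x/16.

P_7(x); series = 429 x^7/16 - 693 x^5/16 + 315 x^3/16 - 35 x/16


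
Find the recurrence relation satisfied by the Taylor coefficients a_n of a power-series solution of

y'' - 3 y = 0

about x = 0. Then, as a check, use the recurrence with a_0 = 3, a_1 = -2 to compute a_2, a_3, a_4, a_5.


Substitute y = sum_n a_n x^n into y'' + (const) y = 0.
y''(x) = sum_{n>=0} (n+2)(n+1) a_{n+2} x^n.
The ODE becomes sum_n [(n+2)(n+1) a_{n+2} - 3 a_n] x^n = 0.
Setting each coefficient to zero gives the recurrence:
  (n+2)(n+1) a_{n+2} - 3 a_n = 0,
  a_{n+2} = 3 / ((n+1)(n+2)) a_n.

Check with a_0 = 3, a_1 = -2 (apply the recurrence for n = 0, 1, 2, 3): a_0 = 3, a_1 = -2, a_2 = 9/2, a_3 = -1, a_4 = 9/8, a_5 = -3/20.

a_{n+2} = 3/((n+1)(n+2)) * a_n; check: a_0 = 3, a_1 = -2, a_2 = 9/2, a_3 = -1, a_4 = 9/8, a_5 = -3/20


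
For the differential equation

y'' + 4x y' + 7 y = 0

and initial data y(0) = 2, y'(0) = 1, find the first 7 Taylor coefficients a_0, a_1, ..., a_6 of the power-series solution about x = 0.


Ansatz: y(x) = sum_{n>=0} a_n x^n, so y'(x) = sum_{n>=1} n a_n x^(n-1) and y''(x) = sum_{n>=2} n(n-1) a_n x^(n-2).
Substitute into P(x) y'' + Q(x) y' + R(x) y = 0 with P(x) = 1, Q(x) = 4x, R(x) = 7, and match powers of x.
Initial conditions: a_0 = 2, a_1 = 1.
Setting the coefficient of each power of x to zero and solving order by order (substituting the coefficients already found):
  x^0: 2 a_2 + 7 a_0 = 0  ->  2 a_2 = -7 a_0 = -14  ->  a_2 = -7
  x^1: 6 a_3 + 11 a_1 = 0  ->  6 a_3 = -11 a_1 = -11  ->  a_3 = -11/6
  x^2: 12 a_4 + 15 a_2 = 0  ->  12 a_4 = -15 a_2 = 105  ->  a_4 = 35/4
  x^3: 20 a_5 + 19 a_3 = 0  ->  20 a_5 = -19 a_3 = 209/6  ->  a_5 = 209/120
  x^4: 30 a_6 + 23 a_4 = 0  ->  30 a_6 = -23 a_4 = -805/4  ->  a_6 = -161/24
Truncated series: y(x) = 2 + x - 7 x^2 - (11/6) x^3 + (35/4) x^4 + (209/120) x^5 - (161/24) x^6 + O(x^7).

a_0 = 2; a_1 = 1; a_2 = -7; a_3 = -11/6; a_4 = 35/4; a_5 = 209/120; a_6 = -161/24


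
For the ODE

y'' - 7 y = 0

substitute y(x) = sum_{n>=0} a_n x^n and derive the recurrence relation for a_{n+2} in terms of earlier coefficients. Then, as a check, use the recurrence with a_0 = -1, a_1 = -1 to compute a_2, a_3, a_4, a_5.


Substitute y = sum_n a_n x^n into y'' + (const) y = 0.
y''(x) = sum_{n>=0} (n+2)(n+1) a_{n+2} x^n.
The ODE becomes sum_n [(n+2)(n+1) a_{n+2} - 7 a_n] x^n = 0.
Setting each coefficient to zero gives the recurrence:
  (n+2)(n+1) a_{n+2} - 7 a_n = 0,
  a_{n+2} = 7 / ((n+1)(n+2)) a_n.

Check with a_0 = -1, a_1 = -1 (apply the recurrence for n = 0, 1, 2, 3): a_0 = -1, a_1 = -1, a_2 = -7/2, a_3 = -7/6, a_4 = -49/24, a_5 = -49/120.

a_{n+2} = 7/((n+1)(n+2)) * a_n; check: a_0 = -1, a_1 = -1, a_2 = -7/2, a_3 = -7/6, a_4 = -49/24, a_5 = -49/120


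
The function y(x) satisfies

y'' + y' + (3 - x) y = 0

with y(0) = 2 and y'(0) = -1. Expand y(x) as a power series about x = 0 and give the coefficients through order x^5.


Ansatz: y(x) = sum_{n>=0} a_n x^n, so y'(x) = sum_{n>=1} n a_n x^(n-1) and y''(x) = sum_{n>=2} n(n-1) a_n x^(n-2).
Substitute into P(x) y'' + Q(x) y' + R(x) y = 0 with P(x) = 1, Q(x) = 1, R(x) = 3 - x, and match powers of x.
Initial conditions: a_0 = 2, a_1 = -1.
Setting the coefficient of each power of x to zero and solving order by order (substituting the coefficients already found):
  x^0: 2 a_2 + a_1 + 3 a_0 = 0  ->  2 a_2 = -a_1 - 3 a_0 = -5  ->  a_2 = -5/2
  x^1: 6 a_3 + 2 a_2 + 3 a_1 - a_0 = 0  ->  6 a_3 = -2 a_2 - 3 a_1 + a_0 = 10  ->  a_3 = 5/3
  x^2: 12 a_4 + 3 a_3 + 3 a_2 - a_1 = 0  ->  12 a_4 = -3 a_3 - 3 a_2 + a_1 = 3/2  ->  a_4 = 1/8
  x^3: 20 a_5 + 4 a_4 + 3 a_3 - a_2 = 0  ->  20 a_5 = -4 a_4 - 3 a_3 + a_2 = -8  ->  a_5 = -2/5
Truncated series: y(x) = 2 - x - (5/2) x^2 + (5/3) x^3 + (1/8) x^4 - (2/5) x^5 + O(x^6).

a_0 = 2; a_1 = -1; a_2 = -5/2; a_3 = 5/3; a_4 = 1/8; a_5 = -2/5


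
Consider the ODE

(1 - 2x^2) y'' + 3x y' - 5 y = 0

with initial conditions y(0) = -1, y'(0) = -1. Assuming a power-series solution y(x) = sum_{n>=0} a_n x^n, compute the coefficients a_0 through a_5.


Ansatz: y(x) = sum_{n>=0} a_n x^n, so y'(x) = sum_{n>=1} n a_n x^(n-1) and y''(x) = sum_{n>=2} n(n-1) a_n x^(n-2).
Substitute into P(x) y'' + Q(x) y' + R(x) y = 0 with P(x) = 1 - 2x^2, Q(x) = 3x, R(x) = -5, and match powers of x.
Initial conditions: a_0 = -1, a_1 = -1.
Setting the coefficient of each power of x to zero and solving order by order (substituting the coefficients already found):
  x^0: 2 a_2 - 5 a_0 = 0  ->  2 a_2 = 5 a_0 = -5  ->  a_2 = -5/2
  x^1: 6 a_3 - 2 a_1 = 0  ->  6 a_3 = 2 a_1 = -2  ->  a_3 = -1/3
  x^2: 12 a_4 - 3 a_2 = 0  ->  12 a_4 = 3 a_2 = -15/2  ->  a_4 = -5/8
  x^3: 20 a_5 - 8 a_3 = 0  ->  20 a_5 = 8 a_3 = -8/3  ->  a_5 = -2/15
Truncated series: y(x) = -1 - x - (5/2) x^2 - (1/3) x^3 - (5/8) x^4 - (2/15) x^5 + O(x^6).

a_0 = -1; a_1 = -1; a_2 = -5/2; a_3 = -1/3; a_4 = -5/8; a_5 = -2/15


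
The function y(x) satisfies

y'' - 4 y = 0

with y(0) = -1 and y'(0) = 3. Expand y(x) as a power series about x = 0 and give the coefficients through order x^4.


Ansatz: y(x) = sum_{n>=0} a_n x^n, so y'(x) = sum_{n>=1} n a_n x^(n-1) and y''(x) = sum_{n>=2} n(n-1) a_n x^(n-2).
Substitute into P(x) y'' + Q(x) y' + R(x) y = 0 with P(x) = 1, Q(x) = 0, R(x) = -4, and match powers of x.
Initial conditions: a_0 = -1, a_1 = 3.
Setting the coefficient of each power of x to zero and solving order by order (substituting the coefficients already found):
  x^0: 2 a_2 - 4 a_0 = 0  ->  2 a_2 = 4 a_0 = -4  ->  a_2 = -2
  x^1: 6 a_3 - 4 a_1 = 0  ->  6 a_3 = 4 a_1 = 12  ->  a_3 = 2
  x^2: 12 a_4 - 4 a_2 = 0  ->  12 a_4 = 4 a_2 = -8  ->  a_4 = -2/3
Truncated series: y(x) = -1 + 3 x - 2 x^2 + 2 x^3 - (2/3) x^4 + O(x^5).

a_0 = -1; a_1 = 3; a_2 = -2; a_3 = 2; a_4 = -2/3


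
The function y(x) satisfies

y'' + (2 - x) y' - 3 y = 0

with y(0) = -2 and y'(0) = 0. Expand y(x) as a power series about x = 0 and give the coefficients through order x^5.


Ansatz: y(x) = sum_{n>=0} a_n x^n, so y'(x) = sum_{n>=1} n a_n x^(n-1) and y''(x) = sum_{n>=2} n(n-1) a_n x^(n-2).
Substitute into P(x) y'' + Q(x) y' + R(x) y = 0 with P(x) = 1, Q(x) = 2 - x, R(x) = -3, and match powers of x.
Initial conditions: a_0 = -2, a_1 = 0.
Setting the coefficient of each power of x to zero and solving order by order (substituting the coefficients already found):
  x^0: 2 a_2 + 2 a_1 - 3 a_0 = 0  ->  2 a_2 = -2 a_1 + 3 a_0 = -6  ->  a_2 = -3
  x^1: 6 a_3 + 4 a_2 - 4 a_1 = 0  ->  6 a_3 = -4 a_2 + 4 a_1 = 12  ->  a_3 = 2
  x^2: 12 a_4 + 6 a_3 - 5 a_2 = 0  ->  12 a_4 = -6 a_3 + 5 a_2 = -27  ->  a_4 = -9/4
  x^3: 20 a_5 + 8 a_4 - 6 a_3 = 0  ->  20 a_5 = -8 a_4 + 6 a_3 = 30  ->  a_5 = 3/2
Truncated series: y(x) = -2 - 3 x^2 + 2 x^3 - (9/4) x^4 + (3/2) x^5 + O(x^6).

a_0 = -2; a_1 = 0; a_2 = -3; a_3 = 2; a_4 = -9/4; a_5 = 3/2


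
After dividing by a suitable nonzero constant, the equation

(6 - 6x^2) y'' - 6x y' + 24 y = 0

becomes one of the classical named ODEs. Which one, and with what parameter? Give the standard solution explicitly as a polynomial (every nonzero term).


All three coefficients share the factor 6; dividing through by 6 gives  (1 - x^2) y'' - x y' + 4 y = 0.
This matches the Chebyshev equation (1 - x^2) y'' - x y' + n^2 y = 0 (note the -x y' term, not -2x y') with n^2 = 4, so n = 2; the polynomial solution is T_2(x).
With y = sum_k a_k x^k, matching x^k gives (k+2)(k+1) a_{k+2} = (k^2 - n^2) a_k = (k - 2)(k + 2) a_k. The right side vanishes at k = 2, so the series with the parity of 2 terminates at degree 2.
Standard normalization: leading coefficient of T_n is 2^(n-1), so a_2 = 2^1 = 2. Work downward with a_k = (k+1)(k+2) a_{k+2} / ((k - 2)(k + 2)):
  a_0 = (1)(2)(2) / ((0 - 2)(0 + 2)) = 4/(-4) = -1
Hence T_2(x) = 2 x^2 - 1.

T_2(x); series = 2 x^2 - 1


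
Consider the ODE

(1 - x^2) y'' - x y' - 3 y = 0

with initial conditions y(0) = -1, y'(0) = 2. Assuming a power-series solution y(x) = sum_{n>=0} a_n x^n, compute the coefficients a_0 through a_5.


Ansatz: y(x) = sum_{n>=0} a_n x^n, so y'(x) = sum_{n>=1} n a_n x^(n-1) and y''(x) = sum_{n>=2} n(n-1) a_n x^(n-2).
Substitute into P(x) y'' + Q(x) y' + R(x) y = 0 with P(x) = 1 - x^2, Q(x) = -x, R(x) = -3, and match powers of x.
Initial conditions: a_0 = -1, a_1 = 2.
Setting the coefficient of each power of x to zero and solving order by order (substituting the coefficients already found):
  x^0: 2 a_2 - 3 a_0 = 0  ->  2 a_2 = 3 a_0 = -3  ->  a_2 = -3/2
  x^1: 6 a_3 - 4 a_1 = 0  ->  6 a_3 = 4 a_1 = 8  ->  a_3 = 4/3
  x^2: 12 a_4 - 7 a_2 = 0  ->  12 a_4 = 7 a_2 = -21/2  ->  a_4 = -7/8
  x^3: 20 a_5 - 12 a_3 = 0  ->  20 a_5 = 12 a_3 = 16  ->  a_5 = 4/5
Truncated series: y(x) = -1 + 2 x - (3/2) x^2 + (4/3) x^3 - (7/8) x^4 + (4/5) x^5 + O(x^6).

a_0 = -1; a_1 = 2; a_2 = -3/2; a_3 = 4/3; a_4 = -7/8; a_5 = 4/5


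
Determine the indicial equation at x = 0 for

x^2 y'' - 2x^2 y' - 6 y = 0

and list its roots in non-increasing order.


Divide by x^2 to reach normal form y'' + P_1(x) y' + P_2(x) y = 0 with P_1(x) = -2 and P_2(x) = -6/x^2.
x = 0 is a singular point because the y-coefficient -6/x^2 has a pole at x = 0.
It is a regular singular point because x P_1(x) = p(x) = -2x and x^2 P_2(x) = q(x) = -6 are polynomials, hence analytic at x = 0.
p(0) = 0,  q(0) = -6.
Indicial equation: r(r-1) + p(0) r + q(0) = 0, i.e. r^2 + (p(0) - 1) r + q(0) = 0, i.e. r^2 - 1 r - 6 = 0.
Discriminant: (-1)^2 - 4(-6) = 25, so r = (1 ± 5)/2.
Solving: r_1 = 3, r_2 = -2.

indicial: r^2 - 1 r - 6 = 0; roots r_1 = 3, r_2 = -2


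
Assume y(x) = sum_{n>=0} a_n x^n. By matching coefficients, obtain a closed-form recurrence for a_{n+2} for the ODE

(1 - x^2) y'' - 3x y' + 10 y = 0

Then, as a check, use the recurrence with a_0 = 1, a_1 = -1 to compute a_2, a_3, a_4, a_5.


Substitute y = sum_n a_n x^n.
(1 - 1 x^2) y'' contributes (n+2)(n+1) a_{n+2} - n(n-1) a_n at x^n.
-3 x y'(x) contributes -3 n a_n at x^n.
10 y(x) contributes 10 a_n at x^n.
Matching x^n: (n+2)(n+1) a_{n+2} + (-n(n-1) - 3 n + 10) a_n = 0.
Thus a_{n+2} = (n(n-1) + 3 n - 10) / ((n+1)(n+2)) * a_n.

Check with a_0 = 1, a_1 = -1 (apply the recurrence for n = 0, 1, 2, 3): a_0 = 1, a_1 = -1, a_2 = -5, a_3 = 7/6, a_4 = 5/6, a_5 = 7/24.

a_(n+2) = (n(n-1) + 3 n - 10) / ((n+1)(n+2)) * a_n; check: a_0 = 1, a_1 = -1, a_2 = -5, a_3 = 7/6, a_4 = 5/6, a_5 = 7/24


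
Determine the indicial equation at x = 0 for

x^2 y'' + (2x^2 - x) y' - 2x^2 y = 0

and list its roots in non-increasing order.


Divide by x^2 to reach normal form y'' + P_1(x) y' + P_2(x) y = 0 with P_1(x) = 2 - 1/x and P_2(x) = -2.
x = 0 is a singular point because the y'-coefficient 2 - 1/x has a pole at x = 0.
It is a regular singular point because x P_1(x) = p(x) = 2x - 1 and x^2 P_2(x) = q(x) = -2x^2 are polynomials, hence analytic at x = 0.
p(0) = -1,  q(0) = 0.
Indicial equation: r(r-1) + p(0) r + q(0) = 0, i.e. r^2 + (p(0) - 1) r + q(0) = 0, i.e. r^2 - 2 r = 0.
Discriminant: (-2)^2 - 4(0) = 4, so r = (2 ± 2)/2.
Solving: r_1 = 2, r_2 = 0.

indicial: r^2 - 2 r = 0; roots r_1 = 2, r_2 = 0


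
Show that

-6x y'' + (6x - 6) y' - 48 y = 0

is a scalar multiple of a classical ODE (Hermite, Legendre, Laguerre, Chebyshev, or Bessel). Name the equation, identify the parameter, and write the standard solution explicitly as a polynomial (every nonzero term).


All three coefficients share the factor -6; dividing through by -6 gives  x y'' + (1 - x) y' + 8 y = 0.
This matches the Laguerre equation x y'' + (1 - x) y' + n y = 0 with n = 8; the polynomial solution is L_8(x).
With y = sum_k a_k x^k, matching x^k gives (k+1)k a_{k+1} + (k+1) a_{k+1} - k a_k + n a_k = 0, i.e. (k+1)^2 a_{k+1} = (k - n) a_k = (k - 8) a_k. The right side vanishes at k = 8, so the series terminates at degree 8.
Standard normalization L_n(0) = 1 gives a_0 = 1. Work upward with a_{k+1} = (k - 8) a_k / (k+1)^2:
  a_1 = (0 - 8)(1) / 1^2 = -8/1 = -8
  a_2 = (1 - 8)(-8) / 2^2 = 56/4 = 14
  a_3 = (2 - 8)(14) / 3^2 = -84/9 = -28/3
  a_4 = (3 - 8)(-28/3) / 4^2 = (140/3)/16 = 35/12
  a_5 = (4 - 8)(35/12) / 5^2 = (-35/3)/25 = -7/15
  a_6 = (5 - 8)(-7/15) / 6^2 = (7/5)/36 = 7/180
  a_7 = (6 - 8)(7/180) / 7^2 = (-7/90)/49 = -1/630
  a_8 = (7 - 8)(-1/630) / 8^2 = (1/630)/64 = 1/40320
Hence L_8(x) = x^8/40320 - x^7/630 + 7 x^6/180 - 7 x^5/15 + 35 x^4/12 - 28 x^3/3 + 14 x^2 - 8 x + 1.

L_8(x); series = x^8/40320 - x^7/630 + 7 x^6/180 - 7 x^5/15 + 35 x^4/12 - 28 x^3/3 + 14 x^2 - 8 x + 1


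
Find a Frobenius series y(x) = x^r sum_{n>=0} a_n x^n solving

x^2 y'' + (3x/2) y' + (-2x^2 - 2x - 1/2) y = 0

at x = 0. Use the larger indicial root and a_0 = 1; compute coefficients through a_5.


Write in Frobenius form y'' + (p(x)/x) y' + (q(x)/x^2) y = 0:
  p(x) = 3/2,  q(x) = -2x^2 - 2x - 1/2.
Indicial equation: r(r-1) + (3/2) r + (-1/2) = 0 -> roots r_1 = 1/2, r_2 = -1.
Take r = r_1 = 1/2. Let y(x) = x^r sum_{n>=0} a_n x^n with a_0 = 1.
Substitute y = x^r sum a_n x^n and match x^{r+n}. The recurrence is
  D(n) a_n - 2 a_{n-1} - 2 a_{n-2} = 0,  where D(n) = (r+n)(r+n-1) + (3/2)(r+n) + (-1/2).
  a_n = [2 a_{n-1} + 2 a_{n-2}] / D(n).
Since the indicial polynomial factors as (r - r_1)(r - r_2), D(n) = (r_1 + n - r_1)(r_1 + n - r_2) = n(n + 3/2).
Evaluating step by step (a_0 = 1):
  n = 1: D(1) = 1(1 + 3/2) = 5/2; numerator = 2(1) = 2; a_1 = (2)/(5/2) = 4/5
  n = 2: D(2) = 2(2 + 3/2) = 7; numerator = 2(4/5) + 2(1) = 18/5; a_2 = (18/5)/(7) = 18/35
  n = 3: D(3) = 3(3 + 3/2) = 27/2; numerator = 2(18/35) + 2(4/5) = 92/35; a_3 = (92/35)/(27/2) = 184/945
  n = 4: D(4) = 4(4 + 3/2) = 22; numerator = 2(184/945) + 2(18/35) = 268/189; a_4 = (268/189)/(22) = 134/2079
  n = 5: D(5) = 5(5 + 3/2) = 65/2; numerator = 2(134/2079) + 2(184/945) = 1796/3465; a_5 = (1796/3465)/(65/2) = 3592/225225

r = 1/2; a_0 = 1; a_1 = 4/5; a_2 = 18/35; a_3 = 184/945; a_4 = 134/2079; a_5 = 3592/225225


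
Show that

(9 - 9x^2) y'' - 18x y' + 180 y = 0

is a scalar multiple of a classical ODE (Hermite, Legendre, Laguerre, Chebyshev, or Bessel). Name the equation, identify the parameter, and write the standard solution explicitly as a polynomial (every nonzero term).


All three coefficients share the factor 9; dividing through by 9 gives  (1 - x^2) y'' - 2x y' + 20 y = 0.
This matches the Legendre equation (1 - x^2) y'' - 2x y' + n(n+1) y = 0 (note the -2x y' term) with n(n+1) = 20, so n = 4; the polynomial solution is P_4(x).
With y = sum_k a_k x^k, matching x^k gives (k+2)(k+1) a_{k+2} = [k(k+1) - n(n+1)] a_k = (k - 4)(k + 5) a_k. The right side vanishes at k = 4, so the series with the parity of 4 terminates at degree 4.
Standard normalization (P_n(1) = 1): leading coefficient (2n)!/(2^n (n!)^2) = 40320/(16*576) = 35/8, so a_4 = 35/8. Work downward with a_k = (k+1)(k+2) a_{k+2} / ((k - 4)(k + 5)):
  a_2 = (3)(4)(35/8) / ((2 - 4)(2 + 5)) = (105/2)/(-14) = -15/4
  a_0 = (1)(2)(-15/4) / ((0 - 4)(0 + 5)) = (-15/2)/(-20) = 3/8
Hence P_4(x) = 35 x^4/8 - 15 x^2/4 + 3/8.

P_4(x); series = 35 x^4/8 - 15 x^2/4 + 3/8


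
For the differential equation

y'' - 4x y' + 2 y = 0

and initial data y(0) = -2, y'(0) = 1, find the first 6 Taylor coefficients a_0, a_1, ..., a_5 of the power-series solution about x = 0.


Ansatz: y(x) = sum_{n>=0} a_n x^n, so y'(x) = sum_{n>=1} n a_n x^(n-1) and y''(x) = sum_{n>=2} n(n-1) a_n x^(n-2).
Substitute into P(x) y'' + Q(x) y' + R(x) y = 0 with P(x) = 1, Q(x) = -4x, R(x) = 2, and match powers of x.
Initial conditions: a_0 = -2, a_1 = 1.
Setting the coefficient of each power of x to zero and solving order by order (substituting the coefficients already found):
  x^0: 2 a_2 + 2 a_0 = 0  ->  2 a_2 = -2 a_0 = 4  ->  a_2 = 2
  x^1: 6 a_3 - 2 a_1 = 0  ->  6 a_3 = 2 a_1 = 2  ->  a_3 = 1/3
  x^2: 12 a_4 - 6 a_2 = 0  ->  12 a_4 = 6 a_2 = 12  ->  a_4 = 1
  x^3: 20 a_5 - 10 a_3 = 0  ->  20 a_5 = 10 a_3 = 10/3  ->  a_5 = 1/6
Truncated series: y(x) = -2 + x + 2 x^2 + (1/3) x^3 + x^4 + (1/6) x^5 + O(x^6).

a_0 = -2; a_1 = 1; a_2 = 2; a_3 = 1/3; a_4 = 1; a_5 = 1/6


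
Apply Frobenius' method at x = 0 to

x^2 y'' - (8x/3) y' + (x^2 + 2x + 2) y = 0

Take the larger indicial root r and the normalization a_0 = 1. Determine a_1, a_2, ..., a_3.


Write in Frobenius form y'' + (p(x)/x) y' + (q(x)/x^2) y = 0:
  p(x) = -8/3,  q(x) = x^2 + 2x + 2.
Indicial equation: r(r-1) + (-8/3) r + (2) = 0 -> roots r_1 = 3, r_2 = 2/3.
Take r = r_1 = 3. Let y(x) = x^r sum_{n>=0} a_n x^n with a_0 = 1.
Substitute y = x^r sum a_n x^n and match x^{r+n}. The recurrence is
  D(n) a_n + 2 a_{n-1} + 1 a_{n-2} = 0,  where D(n) = (r+n)(r+n-1) + (-8/3)(r+n) + (2).
  a_n = [-2 a_{n-1} - 1 a_{n-2}] / D(n).
Since the indicial polynomial factors as (r - r_1)(r - r_2), D(n) = (r_1 + n - r_1)(r_1 + n - r_2) = n(n + 7/3).
Evaluating step by step (a_0 = 1):
  n = 1: D(1) = 1(1 + 7/3) = 10/3; numerator = -2(1) = -2; a_1 = (-2)/(10/3) = -3/5
  n = 2: D(2) = 2(2 + 7/3) = 26/3; numerator = -2(-3/5) - 1(1) = 1/5; a_2 = (1/5)/(26/3) = 3/130
  n = 3: D(3) = 3(3 + 7/3) = 16; numerator = -2(3/130) - 1(-3/5) = 36/65; a_3 = (36/65)/(16) = 9/260

r = 3; a_0 = 1; a_1 = -3/5; a_2 = 3/130; a_3 = 9/260


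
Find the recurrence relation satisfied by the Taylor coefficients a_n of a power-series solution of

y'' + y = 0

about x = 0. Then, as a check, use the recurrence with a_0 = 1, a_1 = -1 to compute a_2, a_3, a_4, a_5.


Substitute y = sum_n a_n x^n into y'' + (const) y = 0.
y''(x) = sum_{n>=0} (n+2)(n+1) a_{n+2} x^n.
The ODE becomes sum_n [(n+2)(n+1) a_{n+2} + 1 a_n] x^n = 0.
Setting each coefficient to zero gives the recurrence:
  (n+2)(n+1) a_{n+2} + 1 a_n = 0,
  a_{n+2} = -1 / ((n+1)(n+2)) a_n.

Check with a_0 = 1, a_1 = -1 (apply the recurrence for n = 0, 1, 2, 3): a_0 = 1, a_1 = -1, a_2 = -1/2, a_3 = 1/6, a_4 = 1/24, a_5 = -1/120.

a_{n+2} = -1/((n+1)(n+2)) * a_n; check: a_0 = 1, a_1 = -1, a_2 = -1/2, a_3 = 1/6, a_4 = 1/24, a_5 = -1/120


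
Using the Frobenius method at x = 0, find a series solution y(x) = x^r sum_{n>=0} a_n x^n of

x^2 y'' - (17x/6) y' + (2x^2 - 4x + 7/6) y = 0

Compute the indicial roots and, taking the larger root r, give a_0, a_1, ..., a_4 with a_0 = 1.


Write in Frobenius form y'' + (p(x)/x) y' + (q(x)/x^2) y = 0:
  p(x) = -17/6,  q(x) = 2x^2 - 4x + 7/6.
Indicial equation: r(r-1) + (-17/6) r + (7/6) = 0 -> roots r_1 = 7/2, r_2 = 1/3.
Take r = r_1 = 7/2. Let y(x) = x^r sum_{n>=0} a_n x^n with a_0 = 1.
Substitute y = x^r sum a_n x^n and match x^{r+n}. The recurrence is
  D(n) a_n - 4 a_{n-1} + 2 a_{n-2} = 0,  where D(n) = (r+n)(r+n-1) + (-17/6)(r+n) + (7/6).
  a_n = [4 a_{n-1} - 2 a_{n-2}] / D(n).
Since the indicial polynomial factors as (r - r_1)(r - r_2), D(n) = (r_1 + n - r_1)(r_1 + n - r_2) = n(n + 19/6).
Evaluating step by step (a_0 = 1):
  n = 1: D(1) = 1(1 + 19/6) = 25/6; numerator = 4(1) = 4; a_1 = (4)/(25/6) = 24/25
  n = 2: D(2) = 2(2 + 19/6) = 31/3; numerator = 4(24/25) - 2(1) = 46/25; a_2 = (46/25)/(31/3) = 138/775
  n = 3: D(3) = 3(3 + 19/6) = 37/2; numerator = 4(138/775) - 2(24/25) = -936/775; a_3 = (-936/775)/(37/2) = -1872/28675
  n = 4: D(4) = 4(4 + 19/6) = 86/3; numerator = 4(-1872/28675) - 2(138/775) = -708/1147; a_4 = (-708/1147)/(86/3) = -1062/49321

r = 7/2; a_0 = 1; a_1 = 24/25; a_2 = 138/775; a_3 = -1872/28675; a_4 = -1062/49321


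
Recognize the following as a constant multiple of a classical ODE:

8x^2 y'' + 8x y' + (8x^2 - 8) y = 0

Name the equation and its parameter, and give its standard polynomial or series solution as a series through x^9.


All three coefficients share the factor 8; dividing through by 8 gives  x^2 y'' + x y' + (x^2 - 1) y = 0.
This matches the Bessel equation x^2 y'' + x y' + (x^2 - nu^2) y = 0 with nu^2 = 1, so nu = 1; the solution bounded at x = 0 is J_1(x).
Frobenius at x = 0: indicial roots ±nu; for r = nu the recurrence k(k + 2nu) c_k = -c_{k-2} gives the standard series J_nu(x) = sum_{k>=0} (-1)^k / (k! (k+nu)!) (x/2)^(2k+nu). Evaluate the first 5 terms:
  k = 0: (-1)^0 / (0! * 1! * 2^1) x^1 = 1/(1*1*2) x^1 = (1/2) x^1
  k = 1: (-1)^1 / (1! * 2! * 2^3) x^3 = -1/(1*2*8) x^3 = (-1/16) x^3
  k = 2: (-1)^2 / (2! * 3! * 2^5) x^5 = 1/(2*6*32) x^5 = (1/384) x^5
  k = 3: (-1)^3 / (3! * 4! * 2^7) x^7 = -1/(6*24*128) x^7 = (-1/18432) x^7
  k = 4: (-1)^4 / (4! * 5! * 2^9) x^9 = 1/(24*120*512) x^9 = (1/1474560) x^9
Hence J_1(x) = x^9/1474560 - x^7/18432 + x^5/384 - x^3/16 + x/2 + ....

J_1(x); series = x^9/1474560 - x^7/18432 + x^5/384 - x^3/16 + x/2


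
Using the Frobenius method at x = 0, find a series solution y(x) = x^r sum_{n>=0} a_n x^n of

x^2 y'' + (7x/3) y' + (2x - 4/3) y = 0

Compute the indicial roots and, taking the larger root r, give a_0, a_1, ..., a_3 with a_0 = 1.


Write in Frobenius form y'' + (p(x)/x) y' + (q(x)/x^2) y = 0:
  p(x) = 7/3,  q(x) = 2x - 4/3.
Indicial equation: r(r-1) + (7/3) r + (-4/3) = 0 -> roots r_1 = 2/3, r_2 = -2.
Take r = r_1 = 2/3. Let y(x) = x^r sum_{n>=0} a_n x^n with a_0 = 1.
Substitute y = x^r sum a_n x^n and match x^{r+n}. The recurrence is
  D(n) a_n + 2 a_{n-1} = 0,  where D(n) = (r+n)(r+n-1) + (7/3)(r+n) + (-4/3).
  a_n = -2 / D(n) * a_{n-1}.
Since the indicial polynomial factors as (r - r_1)(r - r_2), D(n) = (r_1 + n - r_1)(r_1 + n - r_2) = n(n + 8/3).
Evaluating step by step (a_0 = 1):
  n = 1: D(1) = 1(1 + 8/3) = 11/3; numerator = -2(1) = -2; a_1 = (-2)/(11/3) = -6/11
  n = 2: D(2) = 2(2 + 8/3) = 28/3; numerator = -2(-6/11) = 12/11; a_2 = (12/11)/(28/3) = 9/77
  n = 3: D(3) = 3(3 + 8/3) = 17; numerator = -2(9/77) = -18/77; a_3 = (-18/77)/(17) = -18/1309

r = 2/3; a_0 = 1; a_1 = -6/11; a_2 = 9/77; a_3 = -18/1309


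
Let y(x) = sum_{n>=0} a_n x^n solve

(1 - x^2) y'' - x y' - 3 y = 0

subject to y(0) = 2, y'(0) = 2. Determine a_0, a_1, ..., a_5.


Ansatz: y(x) = sum_{n>=0} a_n x^n, so y'(x) = sum_{n>=1} n a_n x^(n-1) and y''(x) = sum_{n>=2} n(n-1) a_n x^(n-2).
Substitute into P(x) y'' + Q(x) y' + R(x) y = 0 with P(x) = 1 - x^2, Q(x) = -x, R(x) = -3, and match powers of x.
Initial conditions: a_0 = 2, a_1 = 2.
Setting the coefficient of each power of x to zero and solving order by order (substituting the coefficients already found):
  x^0: 2 a_2 - 3 a_0 = 0  ->  2 a_2 = 3 a_0 = 6  ->  a_2 = 3
  x^1: 6 a_3 - 4 a_1 = 0  ->  6 a_3 = 4 a_1 = 8  ->  a_3 = 4/3
  x^2: 12 a_4 - 7 a_2 = 0  ->  12 a_4 = 7 a_2 = 21  ->  a_4 = 7/4
  x^3: 20 a_5 - 12 a_3 = 0  ->  20 a_5 = 12 a_3 = 16  ->  a_5 = 4/5
Truncated series: y(x) = 2 + 2 x + 3 x^2 + (4/3) x^3 + (7/4) x^4 + (4/5) x^5 + O(x^6).

a_0 = 2; a_1 = 2; a_2 = 3; a_3 = 4/3; a_4 = 7/4; a_5 = 4/5


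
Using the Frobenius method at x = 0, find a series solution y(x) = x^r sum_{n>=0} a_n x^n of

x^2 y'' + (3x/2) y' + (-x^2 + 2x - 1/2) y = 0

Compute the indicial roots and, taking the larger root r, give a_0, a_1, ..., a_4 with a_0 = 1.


Write in Frobenius form y'' + (p(x)/x) y' + (q(x)/x^2) y = 0:
  p(x) = 3/2,  q(x) = -x^2 + 2x - 1/2.
Indicial equation: r(r-1) + (3/2) r + (-1/2) = 0 -> roots r_1 = 1/2, r_2 = -1.
Take r = r_1 = 1/2. Let y(x) = x^r sum_{n>=0} a_n x^n with a_0 = 1.
Substitute y = x^r sum a_n x^n and match x^{r+n}. The recurrence is
  D(n) a_n + 2 a_{n-1} - 1 a_{n-2} = 0,  where D(n) = (r+n)(r+n-1) + (3/2)(r+n) + (-1/2).
  a_n = [-2 a_{n-1} + 1 a_{n-2}] / D(n).
Since the indicial polynomial factors as (r - r_1)(r - r_2), D(n) = (r_1 + n - r_1)(r_1 + n - r_2) = n(n + 3/2).
Evaluating step by step (a_0 = 1):
  n = 1: D(1) = 1(1 + 3/2) = 5/2; numerator = -2(1) = -2; a_1 = (-2)/(5/2) = -4/5
  n = 2: D(2) = 2(2 + 3/2) = 7; numerator = -2(-4/5) + 1(1) = 13/5; a_2 = (13/5)/(7) = 13/35
  n = 3: D(3) = 3(3 + 3/2) = 27/2; numerator = -2(13/35) + 1(-4/5) = -54/35; a_3 = (-54/35)/(27/2) = -4/35
  n = 4: D(4) = 4(4 + 3/2) = 22; numerator = -2(-4/35) + 1(13/35) = 3/5; a_4 = (3/5)/(22) = 3/110

r = 1/2; a_0 = 1; a_1 = -4/5; a_2 = 13/35; a_3 = -4/35; a_4 = 3/110


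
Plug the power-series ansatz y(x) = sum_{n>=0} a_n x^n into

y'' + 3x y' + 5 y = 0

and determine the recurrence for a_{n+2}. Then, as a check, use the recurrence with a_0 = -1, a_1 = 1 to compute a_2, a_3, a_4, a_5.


Substitute y = sum_n a_n x^n.
y''(x) has coefficient (n+2)(n+1) a_{n+2} at x^n;
3 x y'(x) has coefficient 3 n a_n at x^n (shift);
5 y(x) has coefficient 5 a_n at x^n.
Matching x^n: (n+2)(n+1) a_{n+2} + (3n + 5) a_n = 0.
Thus a_{n+2} = (-3n - 5) / ((n+1)(n+2)) * a_n.

Check with a_0 = -1, a_1 = 1 (apply the recurrence for n = 0, 1, 2, 3): a_0 = -1, a_1 = 1, a_2 = 5/2, a_3 = -4/3, a_4 = -55/24, a_5 = 14/15.

a_(n+2) = (-3n - 5) / ((n+1)(n+2)) * a_n; check: a_0 = -1, a_1 = 1, a_2 = 5/2, a_3 = -4/3, a_4 = -55/24, a_5 = 14/15


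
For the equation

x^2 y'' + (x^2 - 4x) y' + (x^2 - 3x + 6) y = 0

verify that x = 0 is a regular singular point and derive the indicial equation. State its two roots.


Divide by x^2 to reach normal form y'' + P_1(x) y' + P_2(x) y = 0 with P_1(x) = 1 - 4/x and P_2(x) = 1 - 3/x + 6/x^2.
x = 0 is a singular point because the y'-coefficient 1 - 4/x has a pole at x = 0 and the y-coefficient 1 - 3/x + 6/x^2 has a pole at x = 0.
It is a regular singular point because x P_1(x) = p(x) = x - 4 and x^2 P_2(x) = q(x) = x^2 - 3x + 6 are polynomials, hence analytic at x = 0.
p(0) = -4,  q(0) = 6.
Indicial equation: r(r-1) + p(0) r + q(0) = 0, i.e. r^2 + (p(0) - 1) r + q(0) = 0, i.e. r^2 - 5 r + 6 = 0.
Discriminant: (-5)^2 - 4(6) = 1, so r = (5 ± 1)/2.
Solving: r_1 = 3, r_2 = 2.

indicial: r^2 - 5 r + 6 = 0; roots r_1 = 3, r_2 = 2


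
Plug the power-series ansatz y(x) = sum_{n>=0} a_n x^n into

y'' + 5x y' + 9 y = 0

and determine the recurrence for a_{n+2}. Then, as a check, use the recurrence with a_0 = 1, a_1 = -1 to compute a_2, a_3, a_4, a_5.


Substitute y = sum_n a_n x^n.
y''(x) has coefficient (n+2)(n+1) a_{n+2} at x^n;
5 x y'(x) has coefficient 5 n a_n at x^n (shift);
9 y(x) has coefficient 9 a_n at x^n.
Matching x^n: (n+2)(n+1) a_{n+2} + (5n + 9) a_n = 0.
Thus a_{n+2} = (-5n - 9) / ((n+1)(n+2)) * a_n.

Check with a_0 = 1, a_1 = -1 (apply the recurrence for n = 0, 1, 2, 3): a_0 = 1, a_1 = -1, a_2 = -9/2, a_3 = 7/3, a_4 = 57/8, a_5 = -14/5.

a_(n+2) = (-5n - 9) / ((n+1)(n+2)) * a_n; check: a_0 = 1, a_1 = -1, a_2 = -9/2, a_3 = 7/3, a_4 = 57/8, a_5 = -14/5


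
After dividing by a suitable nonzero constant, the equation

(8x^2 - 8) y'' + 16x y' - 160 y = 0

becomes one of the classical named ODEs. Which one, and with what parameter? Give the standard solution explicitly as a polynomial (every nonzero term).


All three coefficients share the factor -8; dividing through by -8 gives  (1 - x^2) y'' - 2x y' + 20 y = 0.
This matches the Legendre equation (1 - x^2) y'' - 2x y' + n(n+1) y = 0 (note the -2x y' term) with n(n+1) = 20, so n = 4; the polynomial solution is P_4(x).
With y = sum_k a_k x^k, matching x^k gives (k+2)(k+1) a_{k+2} = [k(k+1) - n(n+1)] a_k = (k - 4)(k + 5) a_k. The right side vanishes at k = 4, so the series with the parity of 4 terminates at degree 4.
Standard normalization (P_n(1) = 1): leading coefficient (2n)!/(2^n (n!)^2) = 40320/(16*576) = 35/8, so a_4 = 35/8. Work downward with a_k = (k+1)(k+2) a_{k+2} / ((k - 4)(k + 5)):
  a_2 = (3)(4)(35/8) / ((2 - 4)(2 + 5)) = (105/2)/(-14) = -15/4
  a_0 = (1)(2)(-15/4) / ((0 - 4)(0 + 5)) = (-15/2)/(-20) = 3/8
Hence P_4(x) = 35 x^4/8 - 15 x^2/4 + 3/8.

P_4(x); series = 35 x^4/8 - 15 x^2/4 + 3/8


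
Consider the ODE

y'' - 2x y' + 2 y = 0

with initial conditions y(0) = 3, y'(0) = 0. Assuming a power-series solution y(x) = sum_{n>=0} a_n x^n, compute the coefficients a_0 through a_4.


Ansatz: y(x) = sum_{n>=0} a_n x^n, so y'(x) = sum_{n>=1} n a_n x^(n-1) and y''(x) = sum_{n>=2} n(n-1) a_n x^(n-2).
Substitute into P(x) y'' + Q(x) y' + R(x) y = 0 with P(x) = 1, Q(x) = -2x, R(x) = 2, and match powers of x.
Initial conditions: a_0 = 3, a_1 = 0.
Setting the coefficient of each power of x to zero and solving order by order (substituting the coefficients already found):
  x^0: 2 a_2 + 2 a_0 = 0  ->  2 a_2 = -2 a_0 = -6  ->  a_2 = -3
  x^1: 6 a_3 = 0  ->  a_3 = 0
  x^2: 12 a_4 - 2 a_2 = 0  ->  12 a_4 = 2 a_2 = -6  ->  a_4 = -1/2
Truncated series: y(x) = 3 - 3 x^2 - (1/2) x^4 + O(x^5).

a_0 = 3; a_1 = 0; a_2 = -3; a_3 = 0; a_4 = -1/2


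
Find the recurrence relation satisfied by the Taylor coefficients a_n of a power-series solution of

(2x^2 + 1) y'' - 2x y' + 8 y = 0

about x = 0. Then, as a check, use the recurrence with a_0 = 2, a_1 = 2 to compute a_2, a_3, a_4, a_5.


Substitute y = sum_n a_n x^n.
(1 + 2 x^2) y'' contributes (n+2)(n+1) a_{n+2} + 2 n(n-1) a_n at x^n.
-2 x y'(x) contributes -2 n a_n at x^n.
8 y(x) contributes 8 a_n at x^n.
Matching x^n: (n+2)(n+1) a_{n+2} + (2 n(n-1) - 2 n + 8) a_n = 0.
Thus a_{n+2} = (-2 n(n-1) + 2 n - 8) / ((n+1)(n+2)) * a_n.

Check with a_0 = 2, a_1 = 2 (apply the recurrence for n = 0, 1, 2, 3): a_0 = 2, a_1 = 2, a_2 = -8, a_3 = -2, a_4 = 16/3, a_5 = 7/5.

a_(n+2) = (-2 n(n-1) + 2 n - 8) / ((n+1)(n+2)) * a_n; check: a_0 = 2, a_1 = 2, a_2 = -8, a_3 = -2, a_4 = 16/3, a_5 = 7/5


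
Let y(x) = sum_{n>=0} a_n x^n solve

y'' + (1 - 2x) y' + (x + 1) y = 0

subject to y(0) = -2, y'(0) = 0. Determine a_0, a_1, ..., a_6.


Ansatz: y(x) = sum_{n>=0} a_n x^n, so y'(x) = sum_{n>=1} n a_n x^(n-1) and y''(x) = sum_{n>=2} n(n-1) a_n x^(n-2).
Substitute into P(x) y'' + Q(x) y' + R(x) y = 0 with P(x) = 1, Q(x) = 1 - 2x, R(x) = x + 1, and match powers of x.
Initial conditions: a_0 = -2, a_1 = 0.
Setting the coefficient of each power of x to zero and solving order by order (substituting the coefficients already found):
  x^0: 2 a_2 + a_1 + a_0 = 0  ->  2 a_2 = -a_1 - a_0 = 2  ->  a_2 = 1
  x^1: 6 a_3 + 2 a_2 - a_1 + a_0 = 0  ->  6 a_3 = -2 a_2 + a_1 - a_0 = 0  ->  a_3 = 0
  x^2: 12 a_4 + 3 a_3 - 3 a_2 + a_1 = 0  ->  12 a_4 = -3 a_3 + 3 a_2 - a_1 = 3  ->  a_4 = 1/4
  x^3: 20 a_5 + 4 a_4 - 5 a_3 + a_2 = 0  ->  20 a_5 = -4 a_4 + 5 a_3 - a_2 = -2  ->  a_5 = -1/10
  x^4: 30 a_6 + 5 a_5 - 7 a_4 + a_3 = 0  ->  30 a_6 = -5 a_5 + 7 a_4 - a_3 = 9/4  ->  a_6 = 3/40
Truncated series: y(x) = -2 + x^2 + (1/4) x^4 - (1/10) x^5 + (3/40) x^6 + O(x^7).

a_0 = -2; a_1 = 0; a_2 = 1; a_3 = 0; a_4 = 1/4; a_5 = -1/10; a_6 = 3/40


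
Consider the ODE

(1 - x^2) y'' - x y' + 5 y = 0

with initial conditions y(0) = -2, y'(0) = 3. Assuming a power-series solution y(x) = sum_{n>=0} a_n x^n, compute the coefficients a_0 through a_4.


Ansatz: y(x) = sum_{n>=0} a_n x^n, so y'(x) = sum_{n>=1} n a_n x^(n-1) and y''(x) = sum_{n>=2} n(n-1) a_n x^(n-2).
Substitute into P(x) y'' + Q(x) y' + R(x) y = 0 with P(x) = 1 - x^2, Q(x) = -x, R(x) = 5, and match powers of x.
Initial conditions: a_0 = -2, a_1 = 3.
Setting the coefficient of each power of x to zero and solving order by order (substituting the coefficients already found):
  x^0: 2 a_2 + 5 a_0 = 0  ->  2 a_2 = -5 a_0 = 10  ->  a_2 = 5
  x^1: 6 a_3 + 4 a_1 = 0  ->  6 a_3 = -4 a_1 = -12  ->  a_3 = -2
  x^2: 12 a_4 + a_2 = 0  ->  12 a_4 = -a_2 = -5  ->  a_4 = -5/12
Truncated series: y(x) = -2 + 3 x + 5 x^2 - 2 x^3 - (5/12) x^4 + O(x^5).

a_0 = -2; a_1 = 3; a_2 = 5; a_3 = -2; a_4 = -5/12
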